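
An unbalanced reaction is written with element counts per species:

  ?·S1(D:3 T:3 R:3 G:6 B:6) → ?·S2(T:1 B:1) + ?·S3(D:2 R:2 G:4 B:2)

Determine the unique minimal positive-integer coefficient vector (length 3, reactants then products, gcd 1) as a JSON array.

D: 2·3 = 6 | 6·0+3·2 = 6
T: 2·3 = 6 | 6·1+3·0 = 6
R: 2·3 = 6 | 6·0+3·2 = 6
G: 2·6 = 12 | 6·0+3·4 = 12
B: 2·6 = 12 | 6·1+3·2 = 12
gcd(2,6,3) = 1

Coefficients: [2, 6, 3]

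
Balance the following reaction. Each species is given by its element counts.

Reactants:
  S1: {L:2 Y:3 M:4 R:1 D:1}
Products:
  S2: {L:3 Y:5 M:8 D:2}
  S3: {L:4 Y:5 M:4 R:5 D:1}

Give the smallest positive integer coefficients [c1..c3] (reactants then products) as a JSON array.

L: 5·2 = 10 | 2·3+1·4 = 10
Y: 5·3 = 15 | 2·5+1·5 = 15
M: 5·4 = 20 | 2·8+1·4 = 20
R: 5·1 = 5 | 2·0+1·5 = 5
D: 5·1 = 5 | 2·2+1·1 = 5
gcd(5,2,1) = 1

Coefficients: [5, 2, 1]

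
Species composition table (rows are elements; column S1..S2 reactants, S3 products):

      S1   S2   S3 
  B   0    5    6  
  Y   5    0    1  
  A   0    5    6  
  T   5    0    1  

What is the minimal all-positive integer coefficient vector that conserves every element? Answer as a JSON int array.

B: 1·0+6·5 = 30 | 5·6 = 30
Y: 1·5+6·0 = 5 | 5·1 = 5
A: 1·0+6·5 = 30 | 5·6 = 30
T: 1·5+6·0 = 5 | 5·1 = 5
gcd(1,6,5) = 1

Coefficients: [1, 6, 5]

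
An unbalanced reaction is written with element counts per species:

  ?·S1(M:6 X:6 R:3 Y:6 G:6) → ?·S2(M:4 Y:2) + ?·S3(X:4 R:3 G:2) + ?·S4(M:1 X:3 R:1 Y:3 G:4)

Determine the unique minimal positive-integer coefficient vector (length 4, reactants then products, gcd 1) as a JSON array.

Coefficients: [5, 6, 3, 6]

M: 5·6 = 30 | 6·4+3·0+6·1 = 30
X: 5·6 = 30 | 6·0+3·4+6·3 = 30
R: 5·3 = 15 | 6·0+3·3+6·1 = 15
Y: 5·6 = 30 | 6·2+3·0+6·3 = 30
G: 5·6 = 30 | 6·0+3·2+6·4 = 30
gcd(5,6,3,6) = 1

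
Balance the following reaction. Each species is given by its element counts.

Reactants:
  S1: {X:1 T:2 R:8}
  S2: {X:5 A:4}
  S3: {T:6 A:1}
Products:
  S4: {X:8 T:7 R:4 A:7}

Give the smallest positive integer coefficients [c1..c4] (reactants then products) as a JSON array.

X: 1·1+3·5+2·0 = 16 | 2·8 = 16
T: 1·2+3·0+2·6 = 14 | 2·7 = 14
R: 1·8+3·0+2·0 = 8 | 2·4 = 8
A: 1·0+3·4+2·1 = 14 | 2·7 = 14
gcd(1,3,2,2) = 1

Coefficients: [1, 3, 2, 2]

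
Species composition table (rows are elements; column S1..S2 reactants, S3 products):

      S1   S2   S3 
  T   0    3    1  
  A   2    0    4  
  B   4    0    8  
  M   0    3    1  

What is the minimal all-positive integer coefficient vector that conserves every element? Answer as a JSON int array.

Coefficients: [6, 1, 3]

T: 6·0+1·3 = 3 | 3·1 = 3
A: 6·2+1·0 = 12 | 3·4 = 12
B: 6·4+1·0 = 24 | 3·8 = 24
M: 6·0+1·3 = 3 | 3·1 = 3
gcd(6,1,3) = 1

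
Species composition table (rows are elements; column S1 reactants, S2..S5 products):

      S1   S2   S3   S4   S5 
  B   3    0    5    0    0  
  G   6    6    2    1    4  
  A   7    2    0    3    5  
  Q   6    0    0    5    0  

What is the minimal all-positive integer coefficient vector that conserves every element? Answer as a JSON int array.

B: 5·3 = 15 | 1·0+3·5+6·0+3·0 = 15
G: 5·6 = 30 | 1·6+3·2+6·1+3·4 = 30
A: 5·7 = 35 | 1·2+3·0+6·3+3·5 = 35
Q: 5·6 = 30 | 1·0+3·0+6·5+3·0 = 30
gcd(5,1,3,6,3) = 1

Coefficients: [5, 1, 3, 6, 3]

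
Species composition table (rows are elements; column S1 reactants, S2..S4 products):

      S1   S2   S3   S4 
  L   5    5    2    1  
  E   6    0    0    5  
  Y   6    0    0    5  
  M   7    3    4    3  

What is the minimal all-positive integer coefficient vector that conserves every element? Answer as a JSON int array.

L: 5·5 = 25 | 3·5+2·2+6·1 = 25
E: 5·6 = 30 | 3·0+2·0+6·5 = 30
Y: 5·6 = 30 | 3·0+2·0+6·5 = 30
M: 5·7 = 35 | 3·3+2·4+6·3 = 35
gcd(5,3,2,6) = 1

Coefficients: [5, 3, 2, 6]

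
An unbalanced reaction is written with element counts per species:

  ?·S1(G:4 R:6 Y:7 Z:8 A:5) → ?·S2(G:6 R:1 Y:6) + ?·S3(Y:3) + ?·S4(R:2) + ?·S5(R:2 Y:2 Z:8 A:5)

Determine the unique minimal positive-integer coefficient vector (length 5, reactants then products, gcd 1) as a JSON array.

Coefficients: [3, 2, 1, 5, 3]

G: 3·4 = 12 | 2·6+1·0+5·0+3·0 = 12
R: 3·6 = 18 | 2·1+1·0+5·2+3·2 = 18
Y: 3·7 = 21 | 2·6+1·3+5·0+3·2 = 21
Z: 3·8 = 24 | 2·0+1·0+5·0+3·8 = 24
A: 3·5 = 15 | 2·0+1·0+5·0+3·5 = 15
gcd(3,2,1,5,3) = 1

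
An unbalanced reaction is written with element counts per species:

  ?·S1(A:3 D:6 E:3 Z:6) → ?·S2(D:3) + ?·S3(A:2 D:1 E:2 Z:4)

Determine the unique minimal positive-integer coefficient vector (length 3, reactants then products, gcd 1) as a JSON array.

A: 2·3 = 6 | 3·0+3·2 = 6
D: 2·6 = 12 | 3·3+3·1 = 12
E: 2·3 = 6 | 3·0+3·2 = 6
Z: 2·6 = 12 | 3·0+3·4 = 12
gcd(2,3,3) = 1

Coefficients: [2, 3, 3]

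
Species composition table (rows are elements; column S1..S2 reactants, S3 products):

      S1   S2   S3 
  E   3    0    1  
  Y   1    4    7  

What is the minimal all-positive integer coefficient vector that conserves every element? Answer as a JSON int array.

E: 1·3+5·0 = 3 | 3·1 = 3
Y: 1·1+5·4 = 21 | 3·7 = 21
gcd(1,5,3) = 1

Coefficients: [1, 5, 3]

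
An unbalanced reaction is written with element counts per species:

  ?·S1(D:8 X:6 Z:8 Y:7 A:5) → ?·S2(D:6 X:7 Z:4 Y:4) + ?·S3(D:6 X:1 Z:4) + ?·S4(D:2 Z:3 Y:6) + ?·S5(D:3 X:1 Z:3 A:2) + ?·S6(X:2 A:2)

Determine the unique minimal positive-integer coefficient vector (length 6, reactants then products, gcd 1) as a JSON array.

D: 4·8 = 32 | 1·6+1·6+4·2+4·3+6·0 = 32
X: 4·6 = 24 | 1·7+1·1+4·0+4·1+6·2 = 24
Z: 4·8 = 32 | 1·4+1·4+4·3+4·3+6·0 = 32
Y: 4·7 = 28 | 1·4+1·0+4·6+4·0+6·0 = 28
A: 4·5 = 20 | 1·0+1·0+4·0+4·2+6·2 = 20
gcd(4,1,1,4,4,6) = 1

Coefficients: [4, 1, 1, 4, 4, 6]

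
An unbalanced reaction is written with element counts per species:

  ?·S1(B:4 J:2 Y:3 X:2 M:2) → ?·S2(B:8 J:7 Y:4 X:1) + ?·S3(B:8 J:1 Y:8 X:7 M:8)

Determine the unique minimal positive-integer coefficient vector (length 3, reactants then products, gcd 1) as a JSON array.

Coefficients: [4, 1, 1]

B: 4·4 = 16 | 1·8+1·8 = 16
J: 4·2 = 8 | 1·7+1·1 = 8
Y: 4·3 = 12 | 1·4+1·8 = 12
X: 4·2 = 8 | 1·1+1·7 = 8
M: 4·2 = 8 | 1·0+1·8 = 8
gcd(4,1,1) = 1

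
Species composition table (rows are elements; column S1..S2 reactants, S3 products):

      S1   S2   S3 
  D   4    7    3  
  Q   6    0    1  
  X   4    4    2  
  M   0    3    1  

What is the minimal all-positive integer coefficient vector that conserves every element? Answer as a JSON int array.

D: 1·4+2·7 = 18 | 6·3 = 18
Q: 1·6+2·0 = 6 | 6·1 = 6
X: 1·4+2·4 = 12 | 6·2 = 12
M: 1·0+2·3 = 6 | 6·1 = 6
gcd(1,2,6) = 1

Coefficients: [1, 2, 6]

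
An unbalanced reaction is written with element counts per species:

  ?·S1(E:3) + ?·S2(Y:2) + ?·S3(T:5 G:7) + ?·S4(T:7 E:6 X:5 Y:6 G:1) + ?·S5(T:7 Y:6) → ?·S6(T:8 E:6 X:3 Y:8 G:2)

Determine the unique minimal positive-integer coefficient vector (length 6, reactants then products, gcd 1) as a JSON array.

Coefficients: [4, 5, 1, 3, 2, 5]

T: 4·0+5·0+1·5+3·7+2·7 = 40 | 5·8 = 40
E: 4·3+5·0+1·0+3·6+2·0 = 30 | 5·6 = 30
X: 4·0+5·0+1·0+3·5+2·0 = 15 | 5·3 = 15
Y: 4·0+5·2+1·0+3·6+2·6 = 40 | 5·8 = 40
G: 4·0+5·0+1·7+3·1+2·0 = 10 | 5·2 = 10
gcd(4,5,1,3,2,5) = 1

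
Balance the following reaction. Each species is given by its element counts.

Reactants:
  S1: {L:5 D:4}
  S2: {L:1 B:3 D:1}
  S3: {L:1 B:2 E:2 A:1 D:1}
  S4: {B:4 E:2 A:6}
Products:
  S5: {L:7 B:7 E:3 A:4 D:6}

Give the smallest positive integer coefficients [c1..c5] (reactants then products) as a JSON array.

L: 2·5+2·1+2·1+1·0 = 14 | 2·7 = 14
B: 2·0+2·3+2·2+1·4 = 14 | 2·7 = 14
E: 2·0+2·0+2·2+1·2 = 6 | 2·3 = 6
A: 2·0+2·0+2·1+1·6 = 8 | 2·4 = 8
D: 2·4+2·1+2·1+1·0 = 12 | 2·6 = 12
gcd(2,2,2,1,2) = 1

Coefficients: [2, 2, 2, 1, 2]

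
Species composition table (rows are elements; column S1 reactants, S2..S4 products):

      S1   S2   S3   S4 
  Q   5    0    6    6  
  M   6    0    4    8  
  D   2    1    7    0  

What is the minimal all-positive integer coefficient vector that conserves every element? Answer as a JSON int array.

Coefficients: [6, 5, 1, 4]

Q: 6·5 = 30 | 5·0+1·6+4·6 = 30
M: 6·6 = 36 | 5·0+1·4+4·8 = 36
D: 6·2 = 12 | 5·1+1·7+4·0 = 12
gcd(6,5,1,4) = 1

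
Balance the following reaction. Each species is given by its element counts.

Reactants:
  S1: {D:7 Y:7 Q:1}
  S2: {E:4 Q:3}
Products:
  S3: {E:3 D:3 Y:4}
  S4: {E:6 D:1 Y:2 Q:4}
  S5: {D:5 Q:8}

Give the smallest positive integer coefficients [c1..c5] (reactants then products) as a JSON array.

E: 2·0+6·4 = 24 | 2·3+3·6+1·0 = 24
D: 2·7+6·0 = 14 | 2·3+3·1+1·5 = 14
Y: 2·7+6·0 = 14 | 2·4+3·2+1·0 = 14
Q: 2·1+6·3 = 20 | 2·0+3·4+1·8 = 20
gcd(2,6,2,3,1) = 1

Coefficients: [2, 6, 2, 3, 1]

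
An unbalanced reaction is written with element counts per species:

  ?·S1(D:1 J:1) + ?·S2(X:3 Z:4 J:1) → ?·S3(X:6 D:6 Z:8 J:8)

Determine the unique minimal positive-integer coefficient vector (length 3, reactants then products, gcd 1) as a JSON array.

X: 6·0+2·3 = 6 | 1·6 = 6
D: 6·1+2·0 = 6 | 1·6 = 6
Z: 6·0+2·4 = 8 | 1·8 = 8
J: 6·1+2·1 = 8 | 1·8 = 8
gcd(6,2,1) = 1

Coefficients: [6, 2, 1]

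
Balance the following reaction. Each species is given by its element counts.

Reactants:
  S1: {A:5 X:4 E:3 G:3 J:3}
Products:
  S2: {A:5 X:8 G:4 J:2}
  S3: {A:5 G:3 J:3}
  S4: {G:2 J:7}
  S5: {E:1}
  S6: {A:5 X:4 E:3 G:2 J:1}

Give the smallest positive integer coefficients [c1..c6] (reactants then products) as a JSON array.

A: 5·5 = 25 | 1·5+1·5+1·0+6·0+3·5 = 25
X: 5·4 = 20 | 1·8+1·0+1·0+6·0+3·4 = 20
E: 5·3 = 15 | 1·0+1·0+1·0+6·1+3·3 = 15
G: 5·3 = 15 | 1·4+1·3+1·2+6·0+3·2 = 15
J: 5·3 = 15 | 1·2+1·3+1·7+6·0+3·1 = 15
gcd(5,1,1,1,6,3) = 1

Coefficients: [5, 1, 1, 1, 6, 3]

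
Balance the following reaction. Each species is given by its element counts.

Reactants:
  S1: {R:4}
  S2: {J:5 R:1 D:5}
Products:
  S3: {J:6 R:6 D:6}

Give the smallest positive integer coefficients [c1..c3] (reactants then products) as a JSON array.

Coefficients: [6, 6, 5]

J: 6·0+6·5 = 30 | 5·6 = 30
R: 6·4+6·1 = 30 | 5·6 = 30
D: 6·0+6·5 = 30 | 5·6 = 30
gcd(6,6,5) = 1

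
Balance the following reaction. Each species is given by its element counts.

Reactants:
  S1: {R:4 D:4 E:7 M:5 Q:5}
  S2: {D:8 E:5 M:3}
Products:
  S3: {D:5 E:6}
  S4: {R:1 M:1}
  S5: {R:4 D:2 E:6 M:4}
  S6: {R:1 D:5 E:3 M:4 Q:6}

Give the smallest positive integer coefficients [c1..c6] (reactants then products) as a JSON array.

R: 6·4+3·0 = 24 | 3·0+3·1+4·4+5·1 = 24
D: 6·4+3·8 = 48 | 3·5+3·0+4·2+5·5 = 48
E: 6·7+3·5 = 57 | 3·6+3·0+4·6+5·3 = 57
M: 6·5+3·3 = 39 | 3·0+3·1+4·4+5·4 = 39
Q: 6·5+3·0 = 30 | 3·0+3·0+4·0+5·6 = 30
gcd(6,3,3,3,4,5) = 1

Coefficients: [6, 3, 3, 3, 4, 5]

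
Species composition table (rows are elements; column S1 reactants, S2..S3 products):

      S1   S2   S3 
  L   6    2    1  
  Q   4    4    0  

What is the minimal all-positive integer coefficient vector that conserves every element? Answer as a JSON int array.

L: 1·6 = 6 | 1·2+4·1 = 6
Q: 1·4 = 4 | 1·4+4·0 = 4
gcd(1,1,4) = 1

Coefficients: [1, 1, 4]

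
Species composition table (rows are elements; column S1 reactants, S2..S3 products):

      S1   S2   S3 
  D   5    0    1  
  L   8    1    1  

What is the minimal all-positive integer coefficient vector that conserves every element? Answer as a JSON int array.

D: 1·5 = 5 | 3·0+5·1 = 5
L: 1·8 = 8 | 3·1+5·1 = 8
gcd(1,3,5) = 1

Coefficients: [1, 3, 5]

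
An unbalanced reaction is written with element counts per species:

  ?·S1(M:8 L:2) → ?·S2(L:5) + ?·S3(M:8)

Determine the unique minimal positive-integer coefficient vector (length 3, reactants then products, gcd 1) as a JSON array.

M: 5·8 = 40 | 2·0+5·8 = 40
L: 5·2 = 10 | 2·5+5·0 = 10
gcd(5,2,5) = 1

Coefficients: [5, 2, 5]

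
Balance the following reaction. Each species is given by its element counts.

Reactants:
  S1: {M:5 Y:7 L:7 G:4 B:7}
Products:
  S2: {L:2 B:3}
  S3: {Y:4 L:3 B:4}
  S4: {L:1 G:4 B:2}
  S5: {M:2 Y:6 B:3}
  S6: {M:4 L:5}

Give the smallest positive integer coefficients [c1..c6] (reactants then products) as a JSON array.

M: 6·5 = 30 | 1·0+3·0+6·0+5·2+5·4 = 30
Y: 6·7 = 42 | 1·0+3·4+6·0+5·6+5·0 = 42
L: 6·7 = 42 | 1·2+3·3+6·1+5·0+5·5 = 42
G: 6·4 = 24 | 1·0+3·0+6·4+5·0+5·0 = 24
B: 6·7 = 42 | 1·3+3·4+6·2+5·3+5·0 = 42
gcd(6,1,3,6,5,5) = 1

Coefficients: [6, 1, 3, 6, 5, 5]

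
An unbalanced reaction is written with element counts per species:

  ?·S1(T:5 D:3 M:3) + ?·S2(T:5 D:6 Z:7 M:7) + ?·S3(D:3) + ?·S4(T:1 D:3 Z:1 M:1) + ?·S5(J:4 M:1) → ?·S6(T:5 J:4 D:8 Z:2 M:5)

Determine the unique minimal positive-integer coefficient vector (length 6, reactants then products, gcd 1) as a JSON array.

T: 4·5+1·5+5·0+5·1+6·0 = 30 | 6·5 = 30
J: 4·0+1·0+5·0+5·0+6·4 = 24 | 6·4 = 24
D: 4·3+1·6+5·3+5·3+6·0 = 48 | 6·8 = 48
Z: 4·0+1·7+5·0+5·1+6·0 = 12 | 6·2 = 12
M: 4·3+1·7+5·0+5·1+6·1 = 30 | 6·5 = 30
gcd(4,1,5,5,6,6) = 1

Coefficients: [4, 1, 5, 5, 6, 6]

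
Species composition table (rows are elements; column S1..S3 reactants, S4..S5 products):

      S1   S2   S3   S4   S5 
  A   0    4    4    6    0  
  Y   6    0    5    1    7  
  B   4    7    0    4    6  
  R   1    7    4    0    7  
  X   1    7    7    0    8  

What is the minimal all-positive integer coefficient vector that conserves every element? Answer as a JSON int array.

Coefficients: [3, 2, 1, 2, 3]

A: 3·0+2·4+1·4 = 12 | 2·6+3·0 = 12
Y: 3·6+2·0+1·5 = 23 | 2·1+3·7 = 23
B: 3·4+2·7+1·0 = 26 | 2·4+3·6 = 26
R: 3·1+2·7+1·4 = 21 | 2·0+3·7 = 21
X: 3·1+2·7+1·7 = 24 | 2·0+3·8 = 24
gcd(3,2,1,2,3) = 1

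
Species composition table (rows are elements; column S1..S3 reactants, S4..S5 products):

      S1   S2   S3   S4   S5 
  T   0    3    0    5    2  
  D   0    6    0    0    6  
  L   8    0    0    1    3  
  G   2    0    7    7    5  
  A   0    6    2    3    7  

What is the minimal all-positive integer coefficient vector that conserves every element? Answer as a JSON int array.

T: 2·0+5·3+4·0 = 15 | 1·5+5·2 = 15
D: 2·0+5·6+4·0 = 30 | 1·0+5·6 = 30
L: 2·8+5·0+4·0 = 16 | 1·1+5·3 = 16
G: 2·2+5·0+4·7 = 32 | 1·7+5·5 = 32
A: 2·0+5·6+4·2 = 38 | 1·3+5·7 = 38
gcd(2,5,4,1,5) = 1

Coefficients: [2, 5, 4, 1, 5]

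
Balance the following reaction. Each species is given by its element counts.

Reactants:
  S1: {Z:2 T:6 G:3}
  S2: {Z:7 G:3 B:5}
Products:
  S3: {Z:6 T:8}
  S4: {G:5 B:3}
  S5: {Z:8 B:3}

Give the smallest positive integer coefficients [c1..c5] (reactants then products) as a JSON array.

Z: 4·2+6·7 = 50 | 3·6+6·0+4·8 = 50
T: 4·6+6·0 = 24 | 3·8+6·0+4·0 = 24
G: 4·3+6·3 = 30 | 3·0+6·5+4·0 = 30
B: 4·0+6·5 = 30 | 3·0+6·3+4·3 = 30
gcd(4,6,3,6,4) = 1

Coefficients: [4, 6, 3, 6, 4]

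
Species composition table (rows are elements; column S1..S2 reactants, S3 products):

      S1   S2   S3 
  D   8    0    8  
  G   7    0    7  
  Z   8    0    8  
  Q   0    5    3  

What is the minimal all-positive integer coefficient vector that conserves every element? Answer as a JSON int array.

D: 5·8+3·0 = 40 | 5·8 = 40
G: 5·7+3·0 = 35 | 5·7 = 35
Z: 5·8+3·0 = 40 | 5·8 = 40
Q: 5·0+3·5 = 15 | 5·3 = 15
gcd(5,3,5) = 1

Coefficients: [5, 3, 5]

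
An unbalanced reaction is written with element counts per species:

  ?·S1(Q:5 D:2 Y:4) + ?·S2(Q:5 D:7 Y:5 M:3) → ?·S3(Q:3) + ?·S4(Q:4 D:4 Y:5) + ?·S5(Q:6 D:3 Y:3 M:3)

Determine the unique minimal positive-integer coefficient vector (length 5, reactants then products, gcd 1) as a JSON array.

Q: 6·5+3·5 = 45 | 1·3+6·4+3·6 = 45
D: 6·2+3·7 = 33 | 1·0+6·4+3·3 = 33
Y: 6·4+3·5 = 39 | 1·0+6·5+3·3 = 39
M: 6·0+3·3 = 9 | 1·0+6·0+3·3 = 9
gcd(6,3,1,6,3) = 1

Coefficients: [6, 3, 1, 6, 3]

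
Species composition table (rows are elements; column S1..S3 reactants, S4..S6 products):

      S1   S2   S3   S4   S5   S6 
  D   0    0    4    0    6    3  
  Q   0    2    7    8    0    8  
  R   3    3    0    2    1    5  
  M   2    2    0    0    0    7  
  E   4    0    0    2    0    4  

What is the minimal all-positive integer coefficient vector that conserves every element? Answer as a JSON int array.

Coefficients: [4, 3, 6, 4, 3, 2]

D: 4·0+3·0+6·4 = 24 | 4·0+3·6+2·3 = 24
Q: 4·0+3·2+6·7 = 48 | 4·8+3·0+2·8 = 48
R: 4·3+3·3+6·0 = 21 | 4·2+3·1+2·5 = 21
M: 4·2+3·2+6·0 = 14 | 4·0+3·0+2·7 = 14
E: 4·4+3·0+6·0 = 16 | 4·2+3·0+2·4 = 16
gcd(4,3,6,4,3,2) = 1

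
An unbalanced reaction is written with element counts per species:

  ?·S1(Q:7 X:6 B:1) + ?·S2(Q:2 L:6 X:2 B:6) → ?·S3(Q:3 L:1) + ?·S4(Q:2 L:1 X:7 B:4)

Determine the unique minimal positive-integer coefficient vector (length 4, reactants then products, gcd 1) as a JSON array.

Coefficients: [2, 1, 4, 2]

Q: 2·7+1·2 = 16 | 4·3+2·2 = 16
L: 2·0+1·6 = 6 | 4·1+2·1 = 6
X: 2·6+1·2 = 14 | 4·0+2·7 = 14
B: 2·1+1·6 = 8 | 4·0+2·4 = 8
gcd(2,1,4,2) = 1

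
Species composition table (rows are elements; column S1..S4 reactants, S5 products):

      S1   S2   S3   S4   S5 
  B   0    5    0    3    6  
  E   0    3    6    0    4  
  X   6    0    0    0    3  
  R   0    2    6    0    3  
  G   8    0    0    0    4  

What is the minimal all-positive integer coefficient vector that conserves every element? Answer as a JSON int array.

B: 3·0+6·5+1·0+2·3 = 36 | 6·6 = 36
E: 3·0+6·3+1·6+2·0 = 24 | 6·4 = 24
X: 3·6+6·0+1·0+2·0 = 18 | 6·3 = 18
R: 3·0+6·2+1·6+2·0 = 18 | 6·3 = 18
G: 3·8+6·0+1·0+2·0 = 24 | 6·4 = 24
gcd(3,6,1,2,6) = 1

Coefficients: [3, 6, 1, 2, 6]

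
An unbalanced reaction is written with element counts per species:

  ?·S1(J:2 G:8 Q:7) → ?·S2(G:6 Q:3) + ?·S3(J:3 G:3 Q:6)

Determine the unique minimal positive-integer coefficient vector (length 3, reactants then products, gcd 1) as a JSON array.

Coefficients: [3, 3, 2]

J: 3·2 = 6 | 3·0+2·3 = 6
G: 3·8 = 24 | 3·6+2·3 = 24
Q: 3·7 = 21 | 3·3+2·6 = 21
gcd(3,3,2) = 1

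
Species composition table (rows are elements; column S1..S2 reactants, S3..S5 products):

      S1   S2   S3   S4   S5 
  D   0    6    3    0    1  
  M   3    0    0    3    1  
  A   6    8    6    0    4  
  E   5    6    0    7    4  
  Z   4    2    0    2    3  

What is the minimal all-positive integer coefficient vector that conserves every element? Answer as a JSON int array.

D: 4·0+3·6 = 18 | 4·3+2·0+6·1 = 18
M: 4·3+3·0 = 12 | 4·0+2·3+6·1 = 12
A: 4·6+3·8 = 48 | 4·6+2·0+6·4 = 48
E: 4·5+3·6 = 38 | 4·0+2·7+6·4 = 38
Z: 4·4+3·2 = 22 | 4·0+2·2+6·3 = 22
gcd(4,3,4,2,6) = 1

Coefficients: [4, 3, 4, 2, 6]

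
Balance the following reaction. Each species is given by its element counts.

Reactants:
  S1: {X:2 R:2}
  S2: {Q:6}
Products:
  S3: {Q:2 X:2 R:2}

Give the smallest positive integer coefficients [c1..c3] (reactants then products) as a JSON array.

Coefficients: [3, 1, 3]

Q: 3·0+1·6 = 6 | 3·2 = 6
X: 3·2+1·0 = 6 | 3·2 = 6
R: 3·2+1·0 = 6 | 3·2 = 6
gcd(3,1,3) = 1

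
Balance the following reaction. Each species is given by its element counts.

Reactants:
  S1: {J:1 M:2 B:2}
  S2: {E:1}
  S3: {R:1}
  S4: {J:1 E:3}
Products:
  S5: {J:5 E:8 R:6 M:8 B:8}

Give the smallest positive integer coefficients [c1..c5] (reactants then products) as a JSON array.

Coefficients: [4, 5, 6, 1, 1]

J: 4·1+5·0+6·0+1·1 = 5 | 1·5 = 5
E: 4·0+5·1+6·0+1·3 = 8 | 1·8 = 8
R: 4·0+5·0+6·1+1·0 = 6 | 1·6 = 6
M: 4·2+5·0+6·0+1·0 = 8 | 1·8 = 8
B: 4·2+5·0+6·0+1·0 = 8 | 1·8 = 8
gcd(4,5,6,1,1) = 1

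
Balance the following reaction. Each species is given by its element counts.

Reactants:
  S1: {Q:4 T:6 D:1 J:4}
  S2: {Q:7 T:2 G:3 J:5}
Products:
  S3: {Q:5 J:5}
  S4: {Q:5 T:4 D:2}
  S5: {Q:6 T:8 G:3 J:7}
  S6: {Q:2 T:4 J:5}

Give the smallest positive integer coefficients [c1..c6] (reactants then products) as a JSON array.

Coefficients: [6, 2, 1, 3, 2, 3]

Q: 6·4+2·7 = 38 | 1·5+3·5+2·6+3·2 = 38
T: 6·6+2·2 = 40 | 1·0+3·4+2·8+3·4 = 40
D: 6·1+2·0 = 6 | 1·0+3·2+2·0+3·0 = 6
G: 6·0+2·3 = 6 | 1·0+3·0+2·3+3·0 = 6
J: 6·4+2·5 = 34 | 1·5+3·0+2·7+3·5 = 34
gcd(6,2,1,3,2,3) = 1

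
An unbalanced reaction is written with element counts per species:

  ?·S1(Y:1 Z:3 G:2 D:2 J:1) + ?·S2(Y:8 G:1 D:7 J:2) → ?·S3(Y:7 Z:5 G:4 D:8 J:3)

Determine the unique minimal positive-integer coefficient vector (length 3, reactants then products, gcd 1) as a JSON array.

Y: 5·1+2·8 = 21 | 3·7 = 21
Z: 5·3+2·0 = 15 | 3·5 = 15
G: 5·2+2·1 = 12 | 3·4 = 12
D: 5·2+2·7 = 24 | 3·8 = 24
J: 5·1+2·2 = 9 | 3·3 = 9
gcd(5,2,3) = 1

Coefficients: [5, 2, 3]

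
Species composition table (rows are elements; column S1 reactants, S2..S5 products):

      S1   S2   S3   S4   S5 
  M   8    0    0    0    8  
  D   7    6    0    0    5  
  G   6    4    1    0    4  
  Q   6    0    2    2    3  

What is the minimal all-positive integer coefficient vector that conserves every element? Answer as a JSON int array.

M: 6·8 = 48 | 2·0+4·0+5·0+6·8 = 48
D: 6·7 = 42 | 2·6+4·0+5·0+6·5 = 42
G: 6·6 = 36 | 2·4+4·1+5·0+6·4 = 36
Q: 6·6 = 36 | 2·0+4·2+5·2+6·3 = 36
gcd(6,2,4,5,6) = 1

Coefficients: [6, 2, 4, 5, 6]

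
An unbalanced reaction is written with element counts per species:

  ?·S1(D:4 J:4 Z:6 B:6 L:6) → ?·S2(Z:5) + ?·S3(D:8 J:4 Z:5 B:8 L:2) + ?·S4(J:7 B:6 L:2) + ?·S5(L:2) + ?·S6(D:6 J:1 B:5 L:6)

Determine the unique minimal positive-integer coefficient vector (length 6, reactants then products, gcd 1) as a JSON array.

Coefficients: [5, 5, 1, 2, 6, 2]

D: 5·4 = 20 | 5·0+1·8+2·0+6·0+2·6 = 20
J: 5·4 = 20 | 5·0+1·4+2·7+6·0+2·1 = 20
Z: 5·6 = 30 | 5·5+1·5+2·0+6·0+2·0 = 30
B: 5·6 = 30 | 5·0+1·8+2·6+6·0+2·5 = 30
L: 5·6 = 30 | 5·0+1·2+2·2+6·2+2·6 = 30
gcd(5,5,1,2,6,2) = 1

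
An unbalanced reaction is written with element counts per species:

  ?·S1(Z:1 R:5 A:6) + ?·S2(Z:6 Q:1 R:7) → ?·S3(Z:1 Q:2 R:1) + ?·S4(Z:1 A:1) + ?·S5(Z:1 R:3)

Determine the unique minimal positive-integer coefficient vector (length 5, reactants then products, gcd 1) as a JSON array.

Coefficients: [1, 2, 1, 6, 6]

Z: 1·1+2·6 = 13 | 1·1+6·1+6·1 = 13
Q: 1·0+2·1 = 2 | 1·2+6·0+6·0 = 2
R: 1·5+2·7 = 19 | 1·1+6·0+6·3 = 19
A: 1·6+2·0 = 6 | 1·0+6·1+6·0 = 6
gcd(1,2,1,6,6) = 1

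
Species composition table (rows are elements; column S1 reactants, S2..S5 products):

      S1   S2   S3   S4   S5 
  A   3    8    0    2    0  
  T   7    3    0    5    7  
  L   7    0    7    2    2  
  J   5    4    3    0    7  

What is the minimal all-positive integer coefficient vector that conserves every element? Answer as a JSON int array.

Coefficients: [6, 1, 4, 5, 2]

A: 6·3 = 18 | 1·8+4·0+5·2+2·0 = 18
T: 6·7 = 42 | 1·3+4·0+5·5+2·7 = 42
L: 6·7 = 42 | 1·0+4·7+5·2+2·2 = 42
J: 6·5 = 30 | 1·4+4·3+5·0+2·7 = 30
gcd(6,1,4,5,2) = 1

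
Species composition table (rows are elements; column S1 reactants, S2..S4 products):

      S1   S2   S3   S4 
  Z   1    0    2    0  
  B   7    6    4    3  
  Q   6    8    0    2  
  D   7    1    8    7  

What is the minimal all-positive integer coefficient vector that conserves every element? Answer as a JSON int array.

Coefficients: [6, 4, 3, 2]

Z: 6·1 = 6 | 4·0+3·2+2·0 = 6
B: 6·7 = 42 | 4·6+3·4+2·3 = 42
Q: 6·6 = 36 | 4·8+3·0+2·2 = 36
D: 6·7 = 42 | 4·1+3·8+2·7 = 42
gcd(6,4,3,2) = 1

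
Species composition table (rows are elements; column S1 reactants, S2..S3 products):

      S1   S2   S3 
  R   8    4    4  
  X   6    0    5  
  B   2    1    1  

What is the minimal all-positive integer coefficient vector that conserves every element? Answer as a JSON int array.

Coefficients: [5, 4, 6]

R: 5·8 = 40 | 4·4+6·4 = 40
X: 5·6 = 30 | 4·0+6·5 = 30
B: 5·2 = 10 | 4·1+6·1 = 10
gcd(5,4,6) = 1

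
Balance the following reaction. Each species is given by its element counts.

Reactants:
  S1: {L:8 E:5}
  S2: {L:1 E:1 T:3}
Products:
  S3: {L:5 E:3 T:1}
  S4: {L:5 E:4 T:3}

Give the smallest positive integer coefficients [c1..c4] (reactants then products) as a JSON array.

Coefficients: [5, 5, 6, 3]

L: 5·8+5·1 = 45 | 6·5+3·5 = 45
E: 5·5+5·1 = 30 | 6·3+3·4 = 30
T: 5·0+5·3 = 15 | 6·1+3·3 = 15
gcd(5,5,6,3) = 1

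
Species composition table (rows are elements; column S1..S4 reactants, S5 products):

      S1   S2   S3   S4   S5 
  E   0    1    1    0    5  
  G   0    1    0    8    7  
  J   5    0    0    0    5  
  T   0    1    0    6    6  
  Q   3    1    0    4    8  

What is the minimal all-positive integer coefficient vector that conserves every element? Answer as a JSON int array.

E: 2·0+6·1+4·1+1·0 = 10 | 2·5 = 10
G: 2·0+6·1+4·0+1·8 = 14 | 2·7 = 14
J: 2·5+6·0+4·0+1·0 = 10 | 2·5 = 10
T: 2·0+6·1+4·0+1·6 = 12 | 2·6 = 12
Q: 2·3+6·1+4·0+1·4 = 16 | 2·8 = 16
gcd(2,6,4,1,2) = 1

Coefficients: [2, 6, 4, 1, 2]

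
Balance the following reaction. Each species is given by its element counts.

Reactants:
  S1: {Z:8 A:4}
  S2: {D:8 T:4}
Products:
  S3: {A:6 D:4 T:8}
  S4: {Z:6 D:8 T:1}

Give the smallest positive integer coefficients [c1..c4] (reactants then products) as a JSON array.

Coefficients: [3, 5, 2, 4]

Z: 3·8+5·0 = 24 | 2·0+4·6 = 24
A: 3·4+5·0 = 12 | 2·6+4·0 = 12
D: 3·0+5·8 = 40 | 2·4+4·8 = 40
T: 3·0+5·4 = 20 | 2·8+4·1 = 20
gcd(3,5,2,4) = 1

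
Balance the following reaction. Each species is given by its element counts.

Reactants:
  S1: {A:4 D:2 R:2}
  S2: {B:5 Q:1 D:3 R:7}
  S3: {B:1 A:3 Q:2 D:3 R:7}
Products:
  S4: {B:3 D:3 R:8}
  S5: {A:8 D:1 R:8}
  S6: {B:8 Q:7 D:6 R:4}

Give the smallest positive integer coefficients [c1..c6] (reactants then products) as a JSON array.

B: 1·0+6·5+4·1 = 34 | 6·3+2·0+2·8 = 34
A: 1·4+6·0+4·3 = 16 | 6·0+2·8+2·0 = 16
Q: 1·0+6·1+4·2 = 14 | 6·0+2·0+2·7 = 14
D: 1·2+6·3+4·3 = 32 | 6·3+2·1+2·6 = 32
R: 1·2+6·7+4·7 = 72 | 6·8+2·8+2·4 = 72
gcd(1,6,4,6,2,2) = 1

Coefficients: [1, 6, 4, 6, 2, 2]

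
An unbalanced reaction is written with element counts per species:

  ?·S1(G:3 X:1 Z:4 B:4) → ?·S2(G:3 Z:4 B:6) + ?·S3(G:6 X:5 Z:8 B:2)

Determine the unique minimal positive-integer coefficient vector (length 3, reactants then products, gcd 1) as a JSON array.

G: 5·3 = 15 | 3·3+1·6 = 15
X: 5·1 = 5 | 3·0+1·5 = 5
Z: 5·4 = 20 | 3·4+1·8 = 20
B: 5·4 = 20 | 3·6+1·2 = 20
gcd(5,3,1) = 1

Coefficients: [5, 3, 1]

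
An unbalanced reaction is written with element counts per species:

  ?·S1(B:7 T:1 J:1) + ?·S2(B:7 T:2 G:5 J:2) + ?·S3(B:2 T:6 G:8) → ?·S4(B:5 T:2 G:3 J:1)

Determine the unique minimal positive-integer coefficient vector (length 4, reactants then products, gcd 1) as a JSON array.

B: 2·7+2·7+1·2 = 30 | 6·5 = 30
T: 2·1+2·2+1·6 = 12 | 6·2 = 12
G: 2·0+2·5+1·8 = 18 | 6·3 = 18
J: 2·1+2·2+1·0 = 6 | 6·1 = 6
gcd(2,2,1,6) = 1

Coefficients: [2, 2, 1, 6]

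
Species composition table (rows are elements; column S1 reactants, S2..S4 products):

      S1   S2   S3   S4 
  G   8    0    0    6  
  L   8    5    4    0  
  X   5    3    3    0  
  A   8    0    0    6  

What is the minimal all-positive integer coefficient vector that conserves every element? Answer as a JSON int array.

G: 3·8 = 24 | 4·0+1·0+4·6 = 24
L: 3·8 = 24 | 4·5+1·4+4·0 = 24
X: 3·5 = 15 | 4·3+1·3+4·0 = 15
A: 3·8 = 24 | 4·0+1·0+4·6 = 24
gcd(3,4,1,4) = 1

Coefficients: [3, 4, 1, 4]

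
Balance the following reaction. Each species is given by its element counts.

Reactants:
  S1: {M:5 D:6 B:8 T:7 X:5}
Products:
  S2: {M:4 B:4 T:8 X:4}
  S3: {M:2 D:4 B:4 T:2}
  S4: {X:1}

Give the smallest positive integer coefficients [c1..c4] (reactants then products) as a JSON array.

M: 2·5 = 10 | 1·4+3·2+6·0 = 10
D: 2·6 = 12 | 1·0+3·4+6·0 = 12
B: 2·8 = 16 | 1·4+3·4+6·0 = 16
T: 2·7 = 14 | 1·8+3·2+6·0 = 14
X: 2·5 = 10 | 1·4+3·0+6·1 = 10
gcd(2,1,3,6) = 1

Coefficients: [2, 1, 3, 6]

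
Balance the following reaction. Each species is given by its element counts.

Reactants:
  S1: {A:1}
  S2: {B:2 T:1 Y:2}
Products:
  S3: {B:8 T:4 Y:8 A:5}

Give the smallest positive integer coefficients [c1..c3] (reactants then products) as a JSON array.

B: 5·0+4·2 = 8 | 1·8 = 8
T: 5·0+4·1 = 4 | 1·4 = 4
Y: 5·0+4·2 = 8 | 1·8 = 8
A: 5·1+4·0 = 5 | 1·5 = 5
gcd(5,4,1) = 1

Coefficients: [5, 4, 1]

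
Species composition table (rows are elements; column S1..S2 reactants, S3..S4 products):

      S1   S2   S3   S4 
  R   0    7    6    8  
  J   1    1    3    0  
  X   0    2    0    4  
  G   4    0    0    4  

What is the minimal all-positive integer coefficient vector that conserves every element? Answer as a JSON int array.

R: 1·0+2·7 = 14 | 1·6+1·8 = 14
J: 1·1+2·1 = 3 | 1·3+1·0 = 3
X: 1·0+2·2 = 4 | 1·0+1·4 = 4
G: 1·4+2·0 = 4 | 1·0+1·4 = 4
gcd(1,2,1,1) = 1

Coefficients: [1, 2, 1, 1]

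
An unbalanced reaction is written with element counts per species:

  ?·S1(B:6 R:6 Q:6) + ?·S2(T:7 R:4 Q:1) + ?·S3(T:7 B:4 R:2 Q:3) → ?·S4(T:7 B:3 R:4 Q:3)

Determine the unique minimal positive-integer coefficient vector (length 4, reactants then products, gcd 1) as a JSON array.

T: 1·0+3·7+3·7 = 42 | 6·7 = 42
B: 1·6+3·0+3·4 = 18 | 6·3 = 18
R: 1·6+3·4+3·2 = 24 | 6·4 = 24
Q: 1·6+3·1+3·3 = 18 | 6·3 = 18
gcd(1,3,3,6) = 1

Coefficients: [1, 3, 3, 6]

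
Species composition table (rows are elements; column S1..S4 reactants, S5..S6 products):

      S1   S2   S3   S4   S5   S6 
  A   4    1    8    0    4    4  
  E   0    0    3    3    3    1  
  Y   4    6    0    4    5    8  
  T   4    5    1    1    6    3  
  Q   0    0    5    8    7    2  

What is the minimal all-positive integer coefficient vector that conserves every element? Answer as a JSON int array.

Coefficients: [2, 4, 2, 3, 4, 3]

A: 2·4+4·1+2·8+3·0 = 28 | 4·4+3·4 = 28
E: 2·0+4·0+2·3+3·3 = 15 | 4·3+3·1 = 15
Y: 2·4+4·6+2·0+3·4 = 44 | 4·5+3·8 = 44
T: 2·4+4·5+2·1+3·1 = 33 | 4·6+3·3 = 33
Q: 2·0+4·0+2·5+3·8 = 34 | 4·7+3·2 = 34
gcd(2,4,2,3,4,3) = 1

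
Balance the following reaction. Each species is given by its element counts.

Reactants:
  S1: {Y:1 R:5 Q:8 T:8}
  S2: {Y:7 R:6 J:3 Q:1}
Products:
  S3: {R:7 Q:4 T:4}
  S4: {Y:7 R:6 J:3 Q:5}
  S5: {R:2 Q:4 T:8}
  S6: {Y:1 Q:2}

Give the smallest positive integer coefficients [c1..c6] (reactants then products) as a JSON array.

Coefficients: [4, 1, 2, 1, 3, 4]

Y: 4·1+1·7 = 11 | 2·0+1·7+3·0+4·1 = 11
R: 4·5+1·6 = 26 | 2·7+1·6+3·2+4·0 = 26
J: 4·0+1·3 = 3 | 2·0+1·3+3·0+4·0 = 3
Q: 4·8+1·1 = 33 | 2·4+1·5+3·4+4·2 = 33
T: 4·8+1·0 = 32 | 2·4+1·0+3·8+4·0 = 32
gcd(4,1,2,1,3,4) = 1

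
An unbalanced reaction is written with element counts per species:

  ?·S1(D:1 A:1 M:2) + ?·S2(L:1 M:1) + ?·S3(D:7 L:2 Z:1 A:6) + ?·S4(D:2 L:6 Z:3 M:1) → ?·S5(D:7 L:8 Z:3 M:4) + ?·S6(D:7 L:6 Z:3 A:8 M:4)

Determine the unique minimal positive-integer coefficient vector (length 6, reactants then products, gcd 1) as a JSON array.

Coefficients: [6, 4, 3, 4, 2, 3]

D: 6·1+4·0+3·7+4·2 = 35 | 2·7+3·7 = 35
L: 6·0+4·1+3·2+4·6 = 34 | 2·8+3·6 = 34
Z: 6·0+4·0+3·1+4·3 = 15 | 2·3+3·3 = 15
A: 6·1+4·0+3·6+4·0 = 24 | 2·0+3·8 = 24
M: 6·2+4·1+3·0+4·1 = 20 | 2·4+3·4 = 20
gcd(6,4,3,4,2,3) = 1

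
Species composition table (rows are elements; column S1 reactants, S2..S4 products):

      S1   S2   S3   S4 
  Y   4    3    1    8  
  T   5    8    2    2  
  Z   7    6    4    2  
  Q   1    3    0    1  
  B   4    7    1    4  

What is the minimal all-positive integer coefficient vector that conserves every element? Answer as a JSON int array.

Coefficients: [4, 1, 5, 1]

Y: 4·4 = 16 | 1·3+5·1+1·8 = 16
T: 4·5 = 20 | 1·8+5·2+1·2 = 20
Z: 4·7 = 28 | 1·6+5·4+1·2 = 28
Q: 4·1 = 4 | 1·3+5·0+1·1 = 4
B: 4·4 = 16 | 1·7+5·1+1·4 = 16
gcd(4,1,5,1) = 1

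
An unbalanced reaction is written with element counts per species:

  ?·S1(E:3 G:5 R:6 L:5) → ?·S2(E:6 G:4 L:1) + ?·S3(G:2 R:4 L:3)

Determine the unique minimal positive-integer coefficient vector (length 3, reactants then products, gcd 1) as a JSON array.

E: 2·3 = 6 | 1·6+3·0 = 6
G: 2·5 = 10 | 1·4+3·2 = 10
R: 2·6 = 12 | 1·0+3·4 = 12
L: 2·5 = 10 | 1·1+3·3 = 10
gcd(2,1,3) = 1

Coefficients: [2, 1, 3]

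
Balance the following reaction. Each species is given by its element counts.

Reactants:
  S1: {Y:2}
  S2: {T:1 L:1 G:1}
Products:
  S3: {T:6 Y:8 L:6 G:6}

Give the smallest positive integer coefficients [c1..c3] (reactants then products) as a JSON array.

T: 4·0+6·1 = 6 | 1·6 = 6
Y: 4·2+6·0 = 8 | 1·8 = 8
L: 4·0+6·1 = 6 | 1·6 = 6
G: 4·0+6·1 = 6 | 1·6 = 6
gcd(4,6,1) = 1

Coefficients: [4, 6, 1]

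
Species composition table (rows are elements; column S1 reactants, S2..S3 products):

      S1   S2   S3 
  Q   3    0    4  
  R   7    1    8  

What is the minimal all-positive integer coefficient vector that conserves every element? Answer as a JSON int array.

Q: 4·3 = 12 | 4·0+3·4 = 12
R: 4·7 = 28 | 4·1+3·8 = 28
gcd(4,4,3) = 1

Coefficients: [4, 4, 3]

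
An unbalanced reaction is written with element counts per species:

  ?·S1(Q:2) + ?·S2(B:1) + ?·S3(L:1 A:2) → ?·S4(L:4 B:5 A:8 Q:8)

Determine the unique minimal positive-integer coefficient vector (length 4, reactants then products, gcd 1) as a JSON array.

L: 4·0+5·0+4·1 = 4 | 1·4 = 4
B: 4·0+5·1+4·0 = 5 | 1·5 = 5
A: 4·0+5·0+4·2 = 8 | 1·8 = 8
Q: 4·2+5·0+4·0 = 8 | 1·8 = 8
gcd(4,5,4,1) = 1

Coefficients: [4, 5, 4, 1]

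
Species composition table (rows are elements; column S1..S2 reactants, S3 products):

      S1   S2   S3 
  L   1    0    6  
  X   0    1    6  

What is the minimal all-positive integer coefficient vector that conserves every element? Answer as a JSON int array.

Coefficients: [6, 6, 1]

L: 6·1+6·0 = 6 | 1·6 = 6
X: 6·0+6·1 = 6 | 1·6 = 6
gcd(6,6,1) = 1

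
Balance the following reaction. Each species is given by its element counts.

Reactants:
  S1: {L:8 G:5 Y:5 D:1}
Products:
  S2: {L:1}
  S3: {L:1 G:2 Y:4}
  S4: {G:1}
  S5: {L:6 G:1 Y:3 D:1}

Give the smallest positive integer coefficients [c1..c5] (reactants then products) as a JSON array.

Coefficients: [2, 3, 1, 6, 2]

L: 2·8 = 16 | 3·1+1·1+6·0+2·6 = 16
G: 2·5 = 10 | 3·0+1·2+6·1+2·1 = 10
Y: 2·5 = 10 | 3·0+1·4+6·0+2·3 = 10
D: 2·1 = 2 | 3·0+1·0+6·0+2·1 = 2
gcd(2,3,1,6,2) = 1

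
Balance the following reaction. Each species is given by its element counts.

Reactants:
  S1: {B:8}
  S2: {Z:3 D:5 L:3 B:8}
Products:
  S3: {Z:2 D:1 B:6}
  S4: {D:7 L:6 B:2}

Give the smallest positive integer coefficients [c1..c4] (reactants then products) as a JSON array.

Z: 1·0+4·3 = 12 | 6·2+2·0 = 12
D: 1·0+4·5 = 20 | 6·1+2·7 = 20
L: 1·0+4·3 = 12 | 6·0+2·6 = 12
B: 1·8+4·8 = 40 | 6·6+2·2 = 40
gcd(1,4,6,2) = 1

Coefficients: [1, 4, 6, 2]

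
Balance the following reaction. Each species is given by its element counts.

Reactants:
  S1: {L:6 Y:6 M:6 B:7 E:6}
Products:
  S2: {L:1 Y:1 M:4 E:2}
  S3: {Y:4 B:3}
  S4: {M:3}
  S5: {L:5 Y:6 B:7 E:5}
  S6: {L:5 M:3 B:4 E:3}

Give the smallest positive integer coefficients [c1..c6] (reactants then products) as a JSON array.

L: 6·6 = 36 | 6·1+3·0+1·0+3·5+3·5 = 36
Y: 6·6 = 36 | 6·1+3·4+1·0+3·6+3·0 = 36
M: 6·6 = 36 | 6·4+3·0+1·3+3·0+3·3 = 36
B: 6·7 = 42 | 6·0+3·3+1·0+3·7+3·4 = 42
E: 6·6 = 36 | 6·2+3·0+1·0+3·5+3·3 = 36
gcd(6,6,3,1,3,3) = 1

Coefficients: [6, 6, 3, 1, 3, 3]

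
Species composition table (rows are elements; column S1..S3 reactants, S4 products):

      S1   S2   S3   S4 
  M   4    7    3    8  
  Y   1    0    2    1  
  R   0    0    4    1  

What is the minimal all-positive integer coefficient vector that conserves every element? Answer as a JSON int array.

M: 2·4+3·7+1·3 = 32 | 4·8 = 32
Y: 2·1+3·0+1·2 = 4 | 4·1 = 4
R: 2·0+3·0+1·4 = 4 | 4·1 = 4
gcd(2,3,1,4) = 1

Coefficients: [2, 3, 1, 4]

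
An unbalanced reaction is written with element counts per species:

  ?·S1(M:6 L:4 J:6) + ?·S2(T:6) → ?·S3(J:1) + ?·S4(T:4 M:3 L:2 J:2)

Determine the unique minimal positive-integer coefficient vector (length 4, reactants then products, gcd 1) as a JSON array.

T: 3·0+4·6 = 24 | 6·0+6·4 = 24
M: 3·6+4·0 = 18 | 6·0+6·3 = 18
L: 3·4+4·0 = 12 | 6·0+6·2 = 12
J: 3·6+4·0 = 18 | 6·1+6·2 = 18
gcd(3,4,6,6) = 1

Coefficients: [3, 4, 6, 6]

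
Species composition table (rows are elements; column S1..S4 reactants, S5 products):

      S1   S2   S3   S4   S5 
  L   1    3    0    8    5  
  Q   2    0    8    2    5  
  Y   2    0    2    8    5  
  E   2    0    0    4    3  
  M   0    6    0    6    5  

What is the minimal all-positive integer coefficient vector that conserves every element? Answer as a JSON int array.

Coefficients: [5, 3, 2, 2, 6]

L: 5·1+3·3+2·0+2·8 = 30 | 6·5 = 30
Q: 5·2+3·0+2·8+2·2 = 30 | 6·5 = 30
Y: 5·2+3·0+2·2+2·8 = 30 | 6·5 = 30
E: 5·2+3·0+2·0+2·4 = 18 | 6·3 = 18
M: 5·0+3·6+2·0+2·6 = 30 | 6·5 = 30
gcd(5,3,2,2,6) = 1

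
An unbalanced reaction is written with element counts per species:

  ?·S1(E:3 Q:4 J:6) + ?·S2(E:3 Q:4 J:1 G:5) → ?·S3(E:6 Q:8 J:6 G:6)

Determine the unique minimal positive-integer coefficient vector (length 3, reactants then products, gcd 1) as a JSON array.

E: 4·3+6·3 = 30 | 5·6 = 30
Q: 4·4+6·4 = 40 | 5·8 = 40
J: 4·6+6·1 = 30 | 5·6 = 30
G: 4·0+6·5 = 30 | 5·6 = 30
gcd(4,6,5) = 1

Coefficients: [4, 6, 5]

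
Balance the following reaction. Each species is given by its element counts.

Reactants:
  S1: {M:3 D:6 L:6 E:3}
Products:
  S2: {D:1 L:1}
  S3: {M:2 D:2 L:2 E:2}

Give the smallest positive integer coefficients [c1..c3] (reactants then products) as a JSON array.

Coefficients: [2, 6, 3]

M: 2·3 = 6 | 6·0+3·2 = 6
D: 2·6 = 12 | 6·1+3·2 = 12
L: 2·6 = 12 | 6·1+3·2 = 12
E: 2·3 = 6 | 6·0+3·2 = 6
gcd(2,6,3) = 1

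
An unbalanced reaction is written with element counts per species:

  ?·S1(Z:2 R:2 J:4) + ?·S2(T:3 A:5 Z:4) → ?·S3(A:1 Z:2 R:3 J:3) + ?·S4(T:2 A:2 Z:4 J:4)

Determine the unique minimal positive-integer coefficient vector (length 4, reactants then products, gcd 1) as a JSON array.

Coefficients: [6, 2, 4, 3]

T: 6·0+2·3 = 6 | 4·0+3·2 = 6
A: 6·0+2·5 = 10 | 4·1+3·2 = 10
Z: 6·2+2·4 = 20 | 4·2+3·4 = 20
R: 6·2+2·0 = 12 | 4·3+3·0 = 12
J: 6·4+2·0 = 24 | 4·3+3·4 = 24
gcd(6,2,4,3) = 1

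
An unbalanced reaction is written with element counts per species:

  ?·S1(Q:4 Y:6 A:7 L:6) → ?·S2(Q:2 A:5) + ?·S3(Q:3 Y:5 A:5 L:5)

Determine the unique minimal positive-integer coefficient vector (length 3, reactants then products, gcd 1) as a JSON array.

Coefficients: [5, 1, 6]

Q: 5·4 = 20 | 1·2+6·3 = 20
Y: 5·6 = 30 | 1·0+6·5 = 30
A: 5·7 = 35 | 1·5+6·5 = 35
L: 5·6 = 30 | 1·0+6·5 = 30
gcd(5,1,6) = 1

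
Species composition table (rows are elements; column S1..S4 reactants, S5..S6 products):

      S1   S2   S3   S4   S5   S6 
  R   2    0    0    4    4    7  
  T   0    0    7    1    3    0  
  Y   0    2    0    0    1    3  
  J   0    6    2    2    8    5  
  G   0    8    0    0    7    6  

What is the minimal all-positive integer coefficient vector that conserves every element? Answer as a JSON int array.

Coefficients: [5, 5, 1, 5, 4, 2]

R: 5·2+5·0+1·0+5·4 = 30 | 4·4+2·7 = 30
T: 5·0+5·0+1·7+5·1 = 12 | 4·3+2·0 = 12
Y: 5·0+5·2+1·0+5·0 = 10 | 4·1+2·3 = 10
J: 5·0+5·6+1·2+5·2 = 42 | 4·8+2·5 = 42
G: 5·0+5·8+1·0+5·0 = 40 | 4·7+2·6 = 40
gcd(5,5,1,5,4,2) = 1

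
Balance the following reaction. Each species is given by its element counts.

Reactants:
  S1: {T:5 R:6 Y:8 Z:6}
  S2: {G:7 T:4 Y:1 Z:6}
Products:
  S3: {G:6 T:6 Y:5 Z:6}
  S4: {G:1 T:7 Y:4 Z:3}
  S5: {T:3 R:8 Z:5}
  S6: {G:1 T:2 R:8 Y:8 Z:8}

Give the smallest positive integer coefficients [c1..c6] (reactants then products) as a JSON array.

Coefficients: [4, 3, 3, 1, 1, 2]

G: 4·0+3·7 = 21 | 3·6+1·1+1·0+2·1 = 21
T: 4·5+3·4 = 32 | 3·6+1·7+1·3+2·2 = 32
R: 4·6+3·0 = 24 | 3·0+1·0+1·8+2·8 = 24
Y: 4·8+3·1 = 35 | 3·5+1·4+1·0+2·8 = 35
Z: 4·6+3·6 = 42 | 3·6+1·3+1·5+2·8 = 42
gcd(4,3,3,1,1,2) = 1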